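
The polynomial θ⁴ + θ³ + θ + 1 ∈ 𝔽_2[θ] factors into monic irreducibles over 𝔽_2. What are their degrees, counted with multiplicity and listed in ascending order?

Write g(θ) = θ⁴ + θ³ + θ + 1.
Roots in 𝔽_2: g(0) = 1; g(1) = 0 → root.
Linear factors from roots: (θ + 1).
Complete factorization: g(θ) = (θ + 1)^2·(θ² + θ + 1).
Factor degrees with multiplicity: 1 + 1 + 2 = 4.

1, 1, 2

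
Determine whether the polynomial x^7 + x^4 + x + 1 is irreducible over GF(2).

Write P(x) = x^7 + x^4 + x + 1.
Check for roots in GF(2): P(0) = 1; P(1) = 0 → root.
P(1) = 0, so (x − 1) divides P(x); P is reducible.

No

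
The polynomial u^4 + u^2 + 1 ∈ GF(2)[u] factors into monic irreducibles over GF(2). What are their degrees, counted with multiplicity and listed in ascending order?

2, 2

Write h(u) = u^4 + u^2 + 1.
Roots in GF(2): h(0) = 1; h(1) = 1.
Complete factorization: h(u) = (u^2 + u + 1)^2.
Factor degrees with multiplicity: 2 + 2 = 4.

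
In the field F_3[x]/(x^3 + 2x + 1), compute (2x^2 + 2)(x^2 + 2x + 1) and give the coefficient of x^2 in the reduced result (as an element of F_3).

0

Multiply in F_3[x]: (2x^2 + 2)·(x^2 + 2x + 1) = 2x^4 + x^3 + x^2 + x + 2.
Reduce using x^3 ≡ x + 2 (mod x^3 + 2x + 1).
Reduced: 1.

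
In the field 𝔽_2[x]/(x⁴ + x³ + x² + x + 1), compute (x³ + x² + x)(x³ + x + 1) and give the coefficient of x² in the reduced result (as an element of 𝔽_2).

Multiply in 𝔽_2[x]: (x³ + x² + x)·(x³ + x + 1) = x⁶ + x⁵ + x.
Reduce using x⁴ ≡ x³ + x² + x + 1 (mod x⁴ + x³ + x² + x + 1).
Reduced: 1.

0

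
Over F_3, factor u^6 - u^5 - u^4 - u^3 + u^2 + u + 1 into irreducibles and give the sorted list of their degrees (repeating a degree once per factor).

Write h(u) = u^6 - u^5 - u^4 - u^3 + u^2 + u + 1.
Roots in F_3: h(0) = 1; h(1) = 1; h(2) = 0 → root.
Linear factors from roots: (u + 1).
Complete factorization: h(u) = (u + 1)·(u^2 + u - 1)·(u^3 - u - 1).
Factor degrees with multiplicity: 1 + 2 + 3 = 6.

1, 2, 3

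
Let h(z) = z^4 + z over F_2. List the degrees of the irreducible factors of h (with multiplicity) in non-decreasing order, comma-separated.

Roots in F_2: h(0) = 0 → root; h(1) = 0 → root.
Linear factors from roots: (z), (z + 1).
Complete factorization: h(z) = (z)·(z + 1)·(z^2 + z + 1).
Factor degrees with multiplicity: 1 + 1 + 2 = 4.

1, 1, 2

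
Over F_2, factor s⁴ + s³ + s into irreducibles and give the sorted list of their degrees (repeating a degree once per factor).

1, 3

Write g(s) = s⁴ + s³ + s.
Roots in F_2: g(0) = 0 → root; g(1) = 1.
Linear factors from roots: (s).
Complete factorization: g(s) = (s)·(s³ + s² + 1).
Factor degrees with multiplicity: 1 + 3 = 4.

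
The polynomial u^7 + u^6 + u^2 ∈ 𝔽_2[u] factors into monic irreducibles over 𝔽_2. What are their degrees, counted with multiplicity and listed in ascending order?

1, 1, 2, 3

Write f(u) = u^7 + u^6 + u^2.
Roots in 𝔽_2: f(0) = 0 → root; f(1) = 1.
Linear factors from roots: (u).
Complete factorization: f(u) = (u)^2·(u^2 + u + 1)·(u^3 + u + 1).
Factor degrees with multiplicity: 1 + 1 + 2 + 3 = 7.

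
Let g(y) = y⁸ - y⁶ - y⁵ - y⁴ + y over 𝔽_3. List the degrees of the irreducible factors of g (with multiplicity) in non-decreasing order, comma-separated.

Roots in 𝔽_3: g(0) = 0 → root; g(1) = 2; g(2) = 2.
Linear factors from roots: (y).
Complete factorization: g(y) = (y)·(y² - y - 1)^2·(y³ - y² + y + 1).
Factor degrees with multiplicity: 1 + 2 + 2 + 3 = 8.

1, 2, 2, 3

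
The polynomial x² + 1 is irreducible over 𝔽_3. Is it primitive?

No

Write f(x) = x² + 1.
|GF(3^2)^×| = 3^2 − 1 = 8. Prime factorization: 8 = 2^3.
f is primitive ⇔ x has order 8 in GF(3)[x]/(f), i.e. x^(8/q) ≠ 1 for each prime q | 8.
x^(4) mod f = 1
Since x^(4) = 1, the order of x divides 4 < 8; not primitive.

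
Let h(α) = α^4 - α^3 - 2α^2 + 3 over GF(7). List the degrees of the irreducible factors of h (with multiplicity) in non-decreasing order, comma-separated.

2, 2

Complete factorization: h(α) = (α^2 + 2α + 3)·(α^2 - 3α + 1).
Factor degrees with multiplicity: 2 + 2 = 4.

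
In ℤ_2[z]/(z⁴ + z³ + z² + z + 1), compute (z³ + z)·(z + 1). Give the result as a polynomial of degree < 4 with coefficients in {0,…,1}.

1

Multiply in ℤ_2[z]: (z³ + z)·(z + 1) = z⁴ + z³ + z² + z.
Reduce using z⁴ ≡ z³ + z² + z + 1 (mod z⁴ + z³ + z² + z + 1).
Reduced: 1.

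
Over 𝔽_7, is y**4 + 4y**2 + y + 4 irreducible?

Yes

Write P(y) = y**4 + 4y**2 + y + 4.
Check for roots in 𝔽_7: P(0) = 4; P(1) = 3; P(2) = 3; P(3) = 5; P(4) = 6; P(5) = 6; P(6) = 1.
No roots, so no linear factors.
Degree-2 irreducible divisors: test the 21 monic irreducibles of degree 2 over GF(7).
None of them divide P (all give nonzero remainder).
No irreducible factor of degree ≤ 2 exists, so P is irreducible over GF(7).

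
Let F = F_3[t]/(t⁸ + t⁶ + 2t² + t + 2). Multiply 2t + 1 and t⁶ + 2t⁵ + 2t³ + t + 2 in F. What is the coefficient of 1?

2

Multiply in F_3[t]: (2t + 1)·(t⁶ + 2t⁵ + 2t³ + t + 2) = 2t⁷ + 2t⁶ + 2t⁵ + t⁴ + 2t³ + 2t² + 2t + 2.
Reduced: 2t⁷ + 2t⁶ + 2t⁵ + t⁴ + 2t³ + 2t² + 2t + 2.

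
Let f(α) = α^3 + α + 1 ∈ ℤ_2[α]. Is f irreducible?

Yes

Check for roots in ℤ_2: f(0) = 1; f(1) = 1.
No roots. A degree-3 polynomial over a field with no linear factor is irreducible.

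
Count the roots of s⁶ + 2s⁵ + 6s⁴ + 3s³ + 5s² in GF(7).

4

Write P(s) = s⁶ + 2s⁵ + 6s⁴ + 3s³ + 5s².
Evaluate at each of the 7 elements of GF(7):
P(0) = 0 → root; P(1) = 3; P(2) = 2; P(3) = 0 → root; P(4) = 0 → root; P(5) = 1; P(6) = 0 → root.
Roots: {0, 3, 4, 6}.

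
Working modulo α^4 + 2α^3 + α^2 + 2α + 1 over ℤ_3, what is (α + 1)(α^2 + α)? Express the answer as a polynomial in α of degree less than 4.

Multiply in ℤ_3[α]: (α + 1)·(α^2 + α) = α^3 + 2α^2 + α.
Reduced: α^3 + 2α^2 + α.

α^3 + 2α^2 + α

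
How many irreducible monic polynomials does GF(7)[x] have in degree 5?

x^(7^5) − x is the product of all monic irreducibles of degree dividing 5; Möbius inversion gives N = (1/5) Σ μ(5/d)·7^d.
Divisors of 5: 1, 5; μ(5/d) for each: -1, 1.
Σ = − 7^1 + 7^5 = 16800.
N = 16800/5 = 3360.

3360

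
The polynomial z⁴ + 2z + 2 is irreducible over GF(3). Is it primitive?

Yes

Write f(z) = z⁴ + 2z + 2.
|GF(3^4)^×| = 3^4 − 1 = 80. Prime factorization: 80 = 2^4·5.
f is primitive ⇔ z has order 80 in GF(3)[z]/(f), i.e. z^(80/q) ≠ 1 for each prime q | 80.
z^(40) mod f = 2.
z^(16) mod f = z³ + 2z + 2.
None equal 1, so z has full order 80; f is primitive.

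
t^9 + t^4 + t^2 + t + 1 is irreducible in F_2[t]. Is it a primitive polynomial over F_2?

No

Write f(t) = t^9 + t^4 + t^2 + t + 1.
|GF(2^9)^×| = 2^9 − 1 = 511. Prime factorization: 511 = 7·73.
f is primitive ⇔ t has order 511 in GF(2)[t]/(f), i.e. t^(511/q) ≠ 1 for each prime q | 511.
t^(73) mod f = 1
t^(7) mod f = t^7.
Since t^(73) = 1, the order of t divides 73 < 511; not primitive.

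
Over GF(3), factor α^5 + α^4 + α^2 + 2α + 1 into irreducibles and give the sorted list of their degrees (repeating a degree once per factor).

Write f(α) = α^5 + α^4 + α^2 + 2α + 1.
Roots in GF(3): f(0) = 1; f(1) = 0 → root; f(2) = 0 → root.
Linear factors from roots: (α + 2), (α + 1).
Complete factorization: f(α) = (α + 1)·(α + 2)·(α^3 + α^2 + α + 2).
Factor degrees with multiplicity: 1 + 1 + 3 = 5.

1, 1, 3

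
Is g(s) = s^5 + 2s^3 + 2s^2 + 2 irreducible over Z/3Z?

Check for roots in Z/3Z: g(0) = 2; g(1) = 1; g(2) = 1.
No roots, so no linear factors.
Monic irreducibles of degree 2 over GF(3): s^2 + 1, s^2 + s + 2, s^2 + 2s + 2.
None of them divide g (all give nonzero remainder).
No irreducible factor of degree ≤ 2 exists, so g is irreducible over GF(3).

Yes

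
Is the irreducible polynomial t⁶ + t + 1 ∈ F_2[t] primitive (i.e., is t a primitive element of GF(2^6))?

Yes

Write f(t) = t⁶ + t + 1.
|GF(2^6)^×| = 2^6 − 1 = 63. Prime factorization: 63 = 3^2·7.
f is primitive ⇔ t has order 63 in GF(2)[t]/(f), i.e. t^(63/q) ≠ 1 for each prime q | 63.
t^(21) mod f = t⁵ + t⁴ + t³ + t + 1.
t^(9) mod f = t⁴ + t³.
None equal 1, so t has full order 63; f is primitive.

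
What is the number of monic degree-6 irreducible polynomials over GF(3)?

By the necklace-counting formula, N_3(6) = (1/6) Σ_{d|6} μ(6/d)·3^d.
Divisors of 6: 1, 2, 3, 6; μ(6/d) for each: 1, -1, -1, 1.
Σ = 3^1 − 3^2 − 3^3 + 3^6 = 696.
N = 696/6 = 116.

116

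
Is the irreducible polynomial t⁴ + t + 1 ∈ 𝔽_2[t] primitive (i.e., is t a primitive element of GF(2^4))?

Yes

Write f(t) = t⁴ + t + 1.
|GF(2^4)^×| = 2^4 − 1 = 15. Prime factorization: 15 = 3·5.
f is primitive ⇔ t has order 15 in GF(2)[t]/(f), i.e. t^(15/q) ≠ 1 for each prime q | 15.
t^(5) mod f = t² + t.
t^(3) mod f = t³.
None equal 1, so t has full order 15; f is primitive.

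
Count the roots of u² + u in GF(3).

2

Write f(u) = u² + u.
Evaluate at each of the 3 elements of GF(3):
f(0) = 0 → root; f(1) = 2; f(2) = 0 → root.
Roots: {0, 2}.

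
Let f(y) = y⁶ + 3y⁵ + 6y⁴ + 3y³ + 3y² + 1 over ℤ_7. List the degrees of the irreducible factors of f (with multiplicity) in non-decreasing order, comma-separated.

6

Complete factorization: f(y) = (y⁶ + 3y⁵ + 6y⁴ + 3y³ + 3y² + 1).
Factor degrees with multiplicity: 6 = 6.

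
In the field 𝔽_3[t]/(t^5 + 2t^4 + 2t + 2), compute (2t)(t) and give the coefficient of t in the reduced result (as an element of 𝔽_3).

Multiply in 𝔽_3[t]: (2t)·(t) = 2t^2.
Reduced: 2t^2.

0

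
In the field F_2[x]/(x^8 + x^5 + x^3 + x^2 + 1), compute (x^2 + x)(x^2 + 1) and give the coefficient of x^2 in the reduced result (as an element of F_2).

1

Multiply in F_2[x]: (x^2 + x)·(x^2 + 1) = x^4 + x^3 + x^2 + x.
Reduced: x^4 + x^3 + x^2 + x.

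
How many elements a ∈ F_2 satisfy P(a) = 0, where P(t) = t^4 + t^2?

2

Evaluate at each of the 2 elements of F_2:
P(0) = 0 → root; P(1) = 0 → root.
Roots: {0, 1}.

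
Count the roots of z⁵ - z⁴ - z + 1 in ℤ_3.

2

Write P(z) = z⁵ - z⁴ - z + 1.
Evaluate at each of the 3 elements of ℤ_3:
P(0) = 1; P(1) = 0 → root; P(2) = 0 → root.
Roots: {1, 2}.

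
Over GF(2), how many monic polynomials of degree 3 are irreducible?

2

The number of monic irreducibles of degree 3 over GF(2) is (1/3)·Σ_{d∣3} μ(3/d) 2^d.
Divisors of 3: 1, 3; μ(3/d) for each: -1, 1.
Σ = − 2^1 + 2^3 = 6.
N = 6/3 = 2.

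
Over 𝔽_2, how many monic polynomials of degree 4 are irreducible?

3

Gauss's count: N_{2}(4) = (1/4) Σ_{d|4} μ(4/d)·2^d.
Divisors of 4: 1, 2, 4; μ(4/d) for each: 0, -1, 1.
Σ = − 2^2 + 2^4 = 12.
N = 12/4 = 3.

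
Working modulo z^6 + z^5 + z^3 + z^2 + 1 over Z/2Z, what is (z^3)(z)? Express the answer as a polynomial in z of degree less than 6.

z^4

Multiply in Z/2Z[z]: (z^3)·(z) = z^4.
Reduced: z^4.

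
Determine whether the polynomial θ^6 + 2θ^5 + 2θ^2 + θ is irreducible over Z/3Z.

Write h(θ) = θ^6 + 2θ^5 + 2θ^2 + θ.
Check for roots in Z/3Z: h(0) = 0 → root; h(1) = 0 → root; h(2) = 0 → root.
h(0) = 0, so (θ) divides h(θ); h is reducible.

No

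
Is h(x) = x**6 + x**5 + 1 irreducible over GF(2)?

Check for roots in GF(2): h(0) = 1; h(1) = 1.
No roots, so no linear factors.
Monic irreducibles of degree 2 over GF(2): x**2 + x + 1.
None of them divide h (all give nonzero remainder).
Monic irreducibles of degree 3 over GF(2): x**3 + x + 1, x**3 + x**2 + 1.
None of them divide h (all give nonzero remainder).
No irreducible factor of degree ≤ 3 exists, so h is irreducible over GF(2).

Yes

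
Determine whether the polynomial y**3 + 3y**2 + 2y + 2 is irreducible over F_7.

Write m(y) = y**3 + 3y**2 + 2y + 2.
Check for roots in F_7: m(0) = 2; m(1) = 1; m(2) = 5; m(3) = 6; m(4) = 3; m(5) = 2; m(6) = 2.
No roots. A degree-3 polynomial over a field with no linear factor is irreducible.

Yes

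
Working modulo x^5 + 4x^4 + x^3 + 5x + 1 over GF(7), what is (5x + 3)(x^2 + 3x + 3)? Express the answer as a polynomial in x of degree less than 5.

5x^3 + 4x^2 + 3x + 2

Multiply in GF(7)[x]: (5x + 3)·(x^2 + 3x + 3) = 5x^3 + 4x^2 + 3x + 2.
Reduced: 5x^3 + 4x^2 + 3x + 2.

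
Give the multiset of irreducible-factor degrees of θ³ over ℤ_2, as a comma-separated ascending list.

Write f(θ) = θ³.
Roots in ℤ_2: f(0) = 0 → root; f(1) = 1.
Linear factors from roots: (θ).
Complete factorization: f(θ) = (θ)^3.
Factor degrees with multiplicity: 1 + 1 + 1 = 3.

1, 1, 1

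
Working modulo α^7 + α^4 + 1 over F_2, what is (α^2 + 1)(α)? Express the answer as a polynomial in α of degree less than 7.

α^3 + α

Multiply in F_2[α]: (α^2 + 1)·(α) = α^3 + α.
Reduced: α^3 + α.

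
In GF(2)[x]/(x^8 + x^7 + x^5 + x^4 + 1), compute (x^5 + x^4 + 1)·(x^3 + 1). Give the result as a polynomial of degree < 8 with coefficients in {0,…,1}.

Multiply in GF(2)[x]: (x^5 + x^4 + 1)·(x^3 + 1) = x^8 + x^7 + x^5 + x^4 + x^3 + 1.
Reduce using x^8 ≡ x^7 + x^5 + x^4 + 1 (mod x^8 + x^7 + x^5 + x^4 + 1).
Reduced: x^3.

x^3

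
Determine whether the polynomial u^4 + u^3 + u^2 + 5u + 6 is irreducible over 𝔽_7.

No

Write f(u) = u^4 + u^3 + u^2 + 5u + 6.
Check for roots in 𝔽_7: f(0) = 6; f(1) = 0 → root; f(2) = 2; f(3) = 5; f(4) = 5; f(5) = 1; f(6) = 2.
f(1) = 0, so (u − 1) divides f(u); f is reducible.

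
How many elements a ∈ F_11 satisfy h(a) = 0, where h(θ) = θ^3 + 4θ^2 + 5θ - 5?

3

Evaluate at each of the 11 elements of F_11:
h(0) = 6; h(1) = 5; h(2) = 7; h(3) = 7; h(4) = 0 → root; h(5) = 3; h(6) = 0 → root; h(7) = 8; h(8) = 0 → root; h(9) = 4; h(10) = 4.
Roots: {4, 6, 8}.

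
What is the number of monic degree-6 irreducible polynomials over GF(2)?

The number of monic irreducibles of degree 6 over GF(2) is (1/6)·Σ_{d∣6} μ(6/d) 2^d.
Divisors of 6: 1, 2, 3, 6; μ(6/d) for each: 1, -1, -1, 1.
Σ = 2^1 − 2^2 − 2^3 + 2^6 = 54.
N = 54/6 = 9.

9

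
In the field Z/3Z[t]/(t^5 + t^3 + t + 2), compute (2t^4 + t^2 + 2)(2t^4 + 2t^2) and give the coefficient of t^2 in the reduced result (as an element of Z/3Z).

2

Multiply in Z/3Z[t]: (2t^4 + t^2 + 2)·(2t^4 + 2t^2) = t^8 + t^2.
Reduce using t^5 ≡ 2t^3 + 2t + 1 (mod t^5 + t^3 + t + 2).
Reduced: t^3 + 2t^2 + 2t.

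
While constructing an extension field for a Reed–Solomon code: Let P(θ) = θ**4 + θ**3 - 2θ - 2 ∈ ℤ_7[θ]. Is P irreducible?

No

Check for roots in ℤ_7: P(0) = 5; P(1) = 5; P(2) = 4; P(3) = 2; P(4) = 2; P(5) = 3; P(6) = 0 → root.
P(6) = 0, so (θ − 6) divides P(θ); P is reducible.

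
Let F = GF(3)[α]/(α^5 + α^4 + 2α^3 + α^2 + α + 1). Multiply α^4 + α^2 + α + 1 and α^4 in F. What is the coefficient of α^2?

Multiply in GF(3)[α]: (α^4 + α^2 + α + 1)·(α^4) = α^8 + α^6 + α^5 + α^4.
Reduce using α^5 ≡ 2α^4 + α^3 + 2α^2 + 2α + 2 (mod α^5 + α^4 + 2α^3 + α^2 + α + 1).
Reduced: 2α^4 + 2α^3 + 2α^2 + α + 1.

2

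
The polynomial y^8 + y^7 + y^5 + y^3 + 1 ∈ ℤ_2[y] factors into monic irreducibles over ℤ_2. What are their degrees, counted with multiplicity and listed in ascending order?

Write f(y) = y^8 + y^7 + y^5 + y^3 + 1.
Roots in ℤ_2: f(0) = 1; f(1) = 1.
Complete factorization: f(y) = (y^8 + y^7 + y^5 + y^3 + 1).
Factor degrees with multiplicity: 8 = 8.

8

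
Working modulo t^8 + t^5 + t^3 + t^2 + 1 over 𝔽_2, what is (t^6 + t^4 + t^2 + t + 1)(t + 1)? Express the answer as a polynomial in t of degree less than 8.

Multiply in 𝔽_2[t]: (t^6 + t^4 + t^2 + t + 1)·(t + 1) = t^7 + t^6 + t^5 + t^4 + t^3 + 1.
Reduced: t^7 + t^6 + t^5 + t^4 + t^3 + 1.

t^7 + t^6 + t^5 + t^4 + t^3 + 1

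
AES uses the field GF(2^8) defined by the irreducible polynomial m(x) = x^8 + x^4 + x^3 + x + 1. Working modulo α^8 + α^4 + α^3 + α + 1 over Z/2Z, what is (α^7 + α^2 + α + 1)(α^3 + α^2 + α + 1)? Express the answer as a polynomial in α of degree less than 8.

α^7 + α^6 + α^5 + α^3 + α^2

Multiply in Z/2Z[α]: (α^7 + α^2 + α + 1)·(α^3 + α^2 + α + 1) = α^10 + α^9 + α^8 + α^7 + α^5 + α^3 + α^2 + 1.
Reduce using α^8 ≡ α^4 + α^3 + α + 1 (mod α^8 + α^4 + α^3 + α + 1).
Reduced: α^7 + α^6 + α^5 + α^3 + α^2.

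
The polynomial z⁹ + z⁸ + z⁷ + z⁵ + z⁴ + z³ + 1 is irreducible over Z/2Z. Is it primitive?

Write f(z) = z⁹ + z⁸ + z⁷ + z⁵ + z⁴ + z³ + 1.
|GF(2^9)^×| = 2^9 − 1 = 511. Prime factorization: 511 = 7·73.
f is primitive ⇔ z has order 511 in GF(2)[z]/(f), i.e. z^(511/q) ≠ 1 for each prime q | 511.
z^(73) mod f = z⁵ + z⁴.
z^(7) mod f = z⁷.
None equal 1, so z has full order 511; f is primitive.

Yes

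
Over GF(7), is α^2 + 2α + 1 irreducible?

No

Write P(α) = α^2 + 2α + 1.
Check for roots in GF(7): P(0) = 1; P(1) = 4; P(2) = 2; P(3) = 2; P(4) = 4; P(5) = 1; P(6) = 0 → root.
P(6) = 0, so (α − 6) divides P(α); P is reducible.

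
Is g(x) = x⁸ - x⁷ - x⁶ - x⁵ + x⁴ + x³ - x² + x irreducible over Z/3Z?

Check for roots in Z/3Z: g(0) = 0 → root; g(1) = 0 → root; g(2) = 0 → root.
g(0) = 0, so (x) divides g(x); g is reducible.

No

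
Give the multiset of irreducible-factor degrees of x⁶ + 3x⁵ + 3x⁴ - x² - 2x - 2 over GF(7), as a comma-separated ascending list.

1, 1, 1, 3

Write h(x) = x⁶ + 3x⁵ + 3x⁴ - x² - 2x - 2.
Linear factors from roots: (x + 3), (x + 2), (x + 1).
Complete factorization: h(x) = (x + 1)·(x + 2)·(x + 3)·(x³ - 3x² + 3x + 2).
Factor degrees with multiplicity: 1 + 1 + 1 + 3 = 6.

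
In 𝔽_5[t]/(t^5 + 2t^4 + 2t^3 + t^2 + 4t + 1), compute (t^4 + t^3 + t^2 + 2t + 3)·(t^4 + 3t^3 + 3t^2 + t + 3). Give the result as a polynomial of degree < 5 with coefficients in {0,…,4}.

4t^4 + t^2 + 2

Multiply in 𝔽_5[t]: (t^4 + t^3 + t^2 + 2t + 3)·(t^4 + 3t^3 + 3t^2 + t + 3) = t^8 + 4t^7 + 2t^6 + 4t^5 + t^4 + 4t^3 + 4t^2 + 4t + 4.
Reduce using t^5 ≡ 3t^4 + 3t^3 + 4t^2 + t + 4 (mod t^5 + 2t^4 + 2t^3 + t^2 + 4t + 1).
Reduced: 4t^4 + t^2 + 2.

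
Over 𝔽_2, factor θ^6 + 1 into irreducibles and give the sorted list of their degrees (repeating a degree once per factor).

Write g(θ) = θ^6 + 1.
Roots in 𝔽_2: g(0) = 1; g(1) = 0 → root.
Linear factors from roots: (θ + 1).
Complete factorization: g(θ) = (θ + 1)^2·(θ^2 + θ + 1)^2.
Factor degrees with multiplicity: 1 + 1 + 2 + 2 = 6.

1, 1, 2, 2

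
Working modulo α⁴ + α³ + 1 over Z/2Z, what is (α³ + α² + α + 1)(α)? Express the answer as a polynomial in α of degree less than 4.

Multiply in Z/2Z[α]: (α³ + α² + α + 1)·(α) = α⁴ + α³ + α² + α.
Reduce using α⁴ ≡ α³ + 1 (mod α⁴ + α³ + 1).
Reduced: α² + α + 1.

α^2 + α + 1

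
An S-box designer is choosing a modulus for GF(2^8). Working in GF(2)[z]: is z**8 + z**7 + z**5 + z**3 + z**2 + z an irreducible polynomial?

Write P(z) = z**8 + z**7 + z**5 + z**3 + z**2 + z.
Check for roots in GF(2): P(0) = 0 → root; P(1) = 0 → root.
P(0) = 0, so (z) divides P(z); P is reducible.

No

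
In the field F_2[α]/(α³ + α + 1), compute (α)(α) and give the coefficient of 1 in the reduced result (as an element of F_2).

Multiply in F_2[α]: (α)·(α) = α².
Reduced: α².

0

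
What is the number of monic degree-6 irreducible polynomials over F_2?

9

Gauss's count: N_{2}(6) = (1/6) Σ_{d|6} μ(6/d)·2^d.
Divisors of 6: 1, 2, 3, 6; μ(6/d) for each: 1, -1, -1, 1.
Σ = 2^1 − 2^2 − 2^3 + 2^6 = 54.
N = 54/6 = 9.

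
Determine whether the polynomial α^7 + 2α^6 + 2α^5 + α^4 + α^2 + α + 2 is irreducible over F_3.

Write g(α) = α^7 + 2α^6 + 2α^5 + α^4 + α^2 + α + 2.
Check for roots in F_3: g(0) = 2; g(1) = 1; g(2) = 2.
No roots, so no linear factors.
Monic irreducibles of degree 2 over GF(3): α^2 + 1, α^2 + α + 2, α^2 + 2α + 2.
None of them divide g (all give nonzero remainder).
Degree-3 irreducible divisors: test the 8 monic irreducibles of degree 3 over GF(3).
None of them divide g (all give nonzero remainder).
No irreducible factor of degree ≤ 3 exists, so g is irreducible over GF(3).

Yes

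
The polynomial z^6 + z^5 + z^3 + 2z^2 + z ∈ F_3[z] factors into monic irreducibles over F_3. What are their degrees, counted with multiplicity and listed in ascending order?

1, 1, 1, 3

Write f(z) = z^6 + z^5 + z^3 + 2z^2 + z.
Roots in F_3: f(0) = 0 → root; f(1) = 0 → root; f(2) = 0 → root.
Linear factors from roots: (z), (z + 2), (z + 1).
Complete factorization: f(z) = (z)·(z + 1)·(z + 2)·(z^3 + z^2 + z + 2).
Factor degrees with multiplicity: 1 + 1 + 1 + 3 = 6.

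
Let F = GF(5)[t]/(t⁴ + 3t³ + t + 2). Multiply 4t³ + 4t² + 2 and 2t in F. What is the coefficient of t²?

0

Multiply in GF(5)[t]: (4t³ + 4t² + 2)·(2t) = 3t⁴ + 3t³ + 4t.
Reduce using t⁴ ≡ 2t³ + 4t + 3 (mod t⁴ + 3t³ + t + 2).
Reduced: 4t³ + t + 4.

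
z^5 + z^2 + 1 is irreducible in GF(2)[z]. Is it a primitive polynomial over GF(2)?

Write f(z) = z^5 + z^2 + 1.
|GF(2^5)^×| = 2^5 − 1 = 31. Prime factorization: 31 = 31.
f is primitive ⇔ z has order 31 in GF(2)[z]/(f), i.e. z^(31/q) ≠ 1 for each prime q | 31.
z^(1) mod f = z.
None equal 1, so z has full order 31; f is primitive.

Yes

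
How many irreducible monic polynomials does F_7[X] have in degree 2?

x^(7^2) − x is the product of all monic irreducibles of degree dividing 2; Möbius inversion gives N = (1/2) Σ μ(2/d)·7^d.
Divisors of 2: 1, 2; μ(2/d) for each: -1, 1.
Σ = − 7^1 + 7^2 = 42.
N = 42/2 = 21.

21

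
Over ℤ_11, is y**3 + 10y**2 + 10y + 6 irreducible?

Write f(y) = y**3 + 10y**2 + 10y + 6.
Check each element of ℤ_11 for a root: f(0)=6, f(1)=5, f(2)=8, f(3)=10, f(4)=6, f(5)=2, f(6)=4, f(7)=7, f(8)=6, f(9)=7, f(10)=5.
No roots. A degree-3 polynomial over a field with no linear factor is irreducible.

Yes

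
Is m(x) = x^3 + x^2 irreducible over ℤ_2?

Check for roots in ℤ_2: m(0) = 0 → root; m(1) = 0 → root.
m(0) = 0, so (x) divides m(x); m is reducible.

No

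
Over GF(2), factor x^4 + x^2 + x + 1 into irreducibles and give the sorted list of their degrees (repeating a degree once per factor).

Write h(x) = x^4 + x^2 + x + 1.
Roots in GF(2): h(0) = 1; h(1) = 0 → root.
Linear factors from roots: (x + 1).
Complete factorization: h(x) = (x + 1)·(x^3 + x^2 + 1).
Factor degrees with multiplicity: 1 + 3 = 4.

1, 3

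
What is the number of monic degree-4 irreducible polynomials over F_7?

588

The number of monic irreducibles of degree 4 over GF(7) is (1/4)·Σ_{d∣4} μ(4/d) 7^d.
Divisors of 4: 1, 2, 4; μ(4/d) for each: 0, -1, 1.
Σ = − 7^2 + 7^4 = 2352.
N = 2352/4 = 588.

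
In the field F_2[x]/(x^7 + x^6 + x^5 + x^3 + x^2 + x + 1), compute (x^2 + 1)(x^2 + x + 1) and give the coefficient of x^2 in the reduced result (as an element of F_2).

Multiply in F_2[x]: (x^2 + 1)·(x^2 + x + 1) = x^4 + x^3 + x + 1.
Reduced: x^4 + x^3 + x + 1.

0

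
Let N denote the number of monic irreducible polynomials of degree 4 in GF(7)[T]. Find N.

588

The number of monic irreducibles of degree 4 over GF(7) is (1/4)·Σ_{d∣4} μ(4/d) 7^d.
Divisors of 4: 1, 2, 4; μ(4/d) for each: 0, -1, 1.
Σ = − 7^2 + 7^4 = 2352.
N = 2352/4 = 588.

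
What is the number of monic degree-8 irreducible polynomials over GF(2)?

The number of monic irreducibles of degree 8 over GF(2) is (1/8)·Σ_{d∣8} μ(8/d) 2^d.
Divisors of 8: 1, 2, 4, 8; μ(8/d) for each: 0, 0, -1, 1.
Σ = − 2^4 + 2^8 = 240.
N = 240/8 = 30.

30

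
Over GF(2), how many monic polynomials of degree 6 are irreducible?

x^(2^6) − x is the product of all monic irreducibles of degree dividing 6; Möbius inversion gives N = (1/6) Σ μ(6/d)·2^d.
Divisors of 6: 1, 2, 3, 6; μ(6/d) for each: 1, -1, -1, 1.
Σ = 2^1 − 2^2 − 2^3 + 2^6 = 54.
N = 54/6 = 9.

9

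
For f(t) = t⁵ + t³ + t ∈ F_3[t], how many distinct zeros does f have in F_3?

Evaluate at each of the 3 elements of F_3:
f(0) = 0 → root; f(1) = 0 → root; f(2) = 0 → root.
Roots: {0, 1, 2}.

3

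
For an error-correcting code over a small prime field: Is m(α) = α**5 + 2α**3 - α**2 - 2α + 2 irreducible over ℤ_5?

Check for roots in ℤ_5: m(0) = 2; m(1) = 2; m(2) = 2; m(3) = 4; m(4) = 0 → root.
m(4) = 0, so (α − 4) divides m(α); m is reducible.

No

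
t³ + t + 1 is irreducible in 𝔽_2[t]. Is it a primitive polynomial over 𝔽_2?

Yes

Write f(t) = t³ + t + 1.
|GF(2^3)^×| = 2^3 − 1 = 7. Prime factorization: 7 = 7.
f is primitive ⇔ t has order 7 in GF(2)[t]/(f), i.e. t^(7/q) ≠ 1 for each prime q | 7.
t^(1) mod f = t.
None equal 1, so t has full order 7; f is primitive.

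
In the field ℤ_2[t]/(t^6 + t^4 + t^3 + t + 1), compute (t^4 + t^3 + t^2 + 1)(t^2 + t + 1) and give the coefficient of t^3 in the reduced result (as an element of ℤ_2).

Multiply in ℤ_2[t]: (t^4 + t^3 + t^2 + 1)·(t^2 + t + 1) = t^6 + t^4 + t + 1.
Reduce using t^6 ≡ t^4 + t^3 + t + 1 (mod t^6 + t^4 + t^3 + t + 1).
Reduced: t^3.

1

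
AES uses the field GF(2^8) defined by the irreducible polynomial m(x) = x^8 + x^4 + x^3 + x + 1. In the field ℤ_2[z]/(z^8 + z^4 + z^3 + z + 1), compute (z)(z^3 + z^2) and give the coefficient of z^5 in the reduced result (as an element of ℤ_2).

Multiply in ℤ_2[z]: (z)·(z^3 + z^2) = z^4 + z^3.
Reduced: z^4 + z^3.

0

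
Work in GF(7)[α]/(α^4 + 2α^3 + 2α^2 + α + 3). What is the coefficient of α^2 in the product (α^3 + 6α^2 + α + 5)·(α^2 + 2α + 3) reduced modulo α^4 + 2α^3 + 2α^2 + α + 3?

Multiply in GF(7)[α]: (α^3 + 6α^2 + α + 5)·(α^2 + 2α + 3) = α^5 + α^4 + 2α^3 + 4α^2 + 6α + 1.
Reduce using α^4 ≡ 5α^3 + 5α^2 + 6α + 4 (mod α^4 + 2α^3 + 2α^2 + α + 3).
Reduced: 2α^3 + 5α^2 + 4α + 4.

5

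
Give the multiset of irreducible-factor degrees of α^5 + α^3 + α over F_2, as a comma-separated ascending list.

Write g(α) = α^5 + α^3 + α.
Roots in F_2: g(0) = 0 → root; g(1) = 1.
Linear factors from roots: (α).
Complete factorization: g(α) = (α)·(α^2 + α + 1)^2.
Factor degrees with multiplicity: 1 + 2 + 2 = 5.

1, 2, 2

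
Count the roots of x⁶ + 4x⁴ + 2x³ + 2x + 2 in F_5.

2

Write f(x) = x⁶ + 4x⁴ + 2x³ + 2x + 2.
Evaluate at each of the 5 elements of F_5:
f(0) = 2; f(1) = 1; f(2) = 0 → root; f(3) = 0 → root; f(4) = 3.
Roots: {2, 3}.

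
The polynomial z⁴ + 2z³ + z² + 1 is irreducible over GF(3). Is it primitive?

Write f(z) = z⁴ + 2z³ + z² + 1.
|GF(3^4)^×| = 3^4 − 1 = 80. Prime factorization: 80 = 2^4·5.
f is primitive ⇔ z has order 80 in GF(3)[z]/(f), i.e. z^(80/q) ≠ 1 for each prime q | 80.
z^(40) mod f = 1
z^(16) mod f = z³ + z² + 2z.
Since z^(40) = 1, the order of z divides 40 < 80; not primitive.

No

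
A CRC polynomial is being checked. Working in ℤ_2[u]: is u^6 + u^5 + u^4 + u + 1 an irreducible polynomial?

Yes

Write P(u) = u^6 + u^5 + u^4 + u + 1.
Check for roots in ℤ_2: P(0) = 1; P(1) = 1.
No roots, so no linear factors.
Monic irreducibles of degree 2 over GF(2): u^2 + u + 1.
None of them divide P (all give nonzero remainder).
Monic irreducibles of degree 3 over GF(2): u^3 + u + 1, u^3 + u^2 + 1.
None of them divide P (all give nonzero remainder).
No irreducible factor of degree ≤ 3 exists, so P is irreducible over GF(2).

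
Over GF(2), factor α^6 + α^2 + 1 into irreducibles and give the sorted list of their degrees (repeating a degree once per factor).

Write f(α) = α^6 + α^2 + 1.
Roots in GF(2): f(0) = 1; f(1) = 1.
Complete factorization: f(α) = (α^3 + α + 1)^2.
Factor degrees with multiplicity: 3 + 3 = 6.

3, 3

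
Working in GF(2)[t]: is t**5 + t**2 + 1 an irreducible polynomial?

Write f(t) = t**5 + t**2 + 1.
Check for roots in GF(2): f(0) = 1; f(1) = 1.
No roots, so no linear factors.
Monic irreducibles of degree 2 over GF(2): t**2 + t + 1.
None of them divide f (all give nonzero remainder).
No irreducible factor of degree ≤ 2 exists, so f is irreducible over GF(2).

Yes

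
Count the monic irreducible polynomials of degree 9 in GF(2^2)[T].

Gauss's count: N_{4}(9) = (1/9) Σ_{d|9} μ(9/d)·4^d.
Divisors of 9: 1, 3, 9; μ(9/d) for each: 0, -1, 1.
Σ = − 4^3 + 4^9 = 262080.
N = 262080/9 = 29120.

29120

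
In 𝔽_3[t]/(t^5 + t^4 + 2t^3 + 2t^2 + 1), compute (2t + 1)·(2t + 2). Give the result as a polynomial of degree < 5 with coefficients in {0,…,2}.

Multiply in 𝔽_3[t]: (2t + 1)·(2t + 2) = t^2 + 2.
Reduced: t^2 + 2.

t^2 + 2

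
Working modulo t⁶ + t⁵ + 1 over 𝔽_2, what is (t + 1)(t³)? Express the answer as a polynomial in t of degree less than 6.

Multiply in 𝔽_2[t]: (t + 1)·(t³) = t⁴ + t³.
Reduced: t⁴ + t³.

t^4 + t^3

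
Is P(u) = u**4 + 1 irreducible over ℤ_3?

Check for roots in ℤ_3: P(0) = 1; P(1) = 2; P(2) = 2.
No roots, so no linear factors.
Monic irreducibles of degree 2 over GF(3): u**2 + 1, u**2 + u - 1, u**2 - u - 1.
u**2 + u - 1 divides P: P(u) = (u**2 + u - 1)·(u**2 - u - 1).

No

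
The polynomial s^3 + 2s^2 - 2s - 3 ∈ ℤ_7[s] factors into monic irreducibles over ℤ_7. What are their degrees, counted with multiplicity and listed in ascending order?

1, 2

Write f(s) = s^3 + 2s^2 - 2s - 3.
Linear factors from roots: (s + 1).
Complete factorization: f(s) = (s + 1)·(s^2 + s - 3).
Factor degrees with multiplicity: 1 + 2 = 3.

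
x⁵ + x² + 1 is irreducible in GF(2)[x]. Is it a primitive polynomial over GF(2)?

Yes

Write f(x) = x⁵ + x² + 1.
|GF(2^5)^×| = 2^5 − 1 = 31. Prime factorization: 31 = 31.
f is primitive ⇔ x has order 31 in GF(2)[x]/(f), i.e. x^(31/q) ≠ 1 for each prime q | 31.
x^(1) mod f = x.
None equal 1, so x has full order 31; f is primitive.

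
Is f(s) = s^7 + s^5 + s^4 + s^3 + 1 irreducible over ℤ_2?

Check for roots in ℤ_2: f(0) = 1; f(1) = 1.
No roots, so no linear factors.
Monic irreducibles of degree 2 over GF(2): s^2 + s + 1.
None of them divide f (all give nonzero remainder).
Monic irreducibles of degree 3 over GF(2): s^3 + s + 1, s^3 + s^2 + 1.
None of them divide f (all give nonzero remainder).
No irreducible factor of degree ≤ 3 exists, so f is irreducible over GF(2).

Yes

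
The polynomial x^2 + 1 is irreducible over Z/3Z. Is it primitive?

Write f(x) = x^2 + 1.
|GF(3^2)^×| = 3^2 − 1 = 8. Prime factorization: 8 = 2^3.
f is primitive ⇔ x has order 8 in GF(3)[x]/(f), i.e. x^(8/q) ≠ 1 for each prime q | 8.
x^(4) mod f = 1
Since x^(4) = 1, the order of x divides 4 < 8; not primitive.

No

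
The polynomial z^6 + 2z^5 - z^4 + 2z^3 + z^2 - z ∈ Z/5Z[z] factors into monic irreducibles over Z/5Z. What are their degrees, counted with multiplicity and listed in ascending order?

1, 1, 2, 2

Write f(z) = z^6 + 2z^5 - z^4 + 2z^3 + z^2 - z.
Roots in Z/5Z: f(0) = 0 → root; f(1) = 4; f(2) = 0 → root; f(3) = 4; f(4) = 3.
Linear factors from roots: (z), (z - 2).
Complete factorization: f(z) = (z)·(z - 2)·(z^2 + z + 1)·(z^2 - 2z - 2).
Factor degrees with multiplicity: 1 + 1 + 2 + 2 = 6.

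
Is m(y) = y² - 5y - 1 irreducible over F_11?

Check each element of F_11 for a root: m(0)=10, m(1)=6, m(2)=4, m(3)=4, m(4)=6, m(5)=10, m(6)=5, m(7)=2, m(8)=1, m(9)=2, m(10)=5.
No roots. A degree-2 polynomial over a field with no linear factor is irreducible.

Yes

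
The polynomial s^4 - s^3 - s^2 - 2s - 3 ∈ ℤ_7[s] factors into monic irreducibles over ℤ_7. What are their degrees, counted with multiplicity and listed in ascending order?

Write h(s) = s^4 - s^3 - s^2 - 2s - 3.
Linear factors from roots: (s + 2), (s + 1).
Complete factorization: h(s) = (s + 1)^2·(s + 2)^2.
Factor degrees with multiplicity: 1 + 1 + 1 + 1 = 4.

1, 1, 1, 1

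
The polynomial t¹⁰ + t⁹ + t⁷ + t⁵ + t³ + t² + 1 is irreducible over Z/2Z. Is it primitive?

No

Write f(t) = t¹⁰ + t⁹ + t⁷ + t⁵ + t³ + t² + 1.
|GF(2^10)^×| = 2^10 − 1 = 1023. Prime factorization: 1023 = 3·11·31.
f is primitive ⇔ t has order 1023 in GF(2)[t]/(f), i.e. t^(1023/q) ≠ 1 for each prime q | 1023.
t^(341) mod f = 1
t^(93) mod f = t⁸ + t⁵ + t.
t^(33) mod f = t⁹ + t⁵ + t⁴ + t³ + 1.
Since t^(341) = 1, the order of t divides 341 < 1023; not primitive.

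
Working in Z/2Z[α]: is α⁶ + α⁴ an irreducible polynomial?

No

Write g(α) = α⁶ + α⁴.
Check for roots in Z/2Z: g(0) = 0 → root; g(1) = 0 → root.
g(0) = 0, so (α) divides g(α); g is reducible.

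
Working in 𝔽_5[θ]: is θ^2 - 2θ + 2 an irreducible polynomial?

No

Write m(θ) = θ^2 - 2θ + 2.
Check for roots in 𝔽_5: m(0) = 2; m(1) = 1; m(2) = 2; m(3) = 0 → root; m(4) = 0 → root.
m(3) = 0, so (θ − 3) divides m(θ); m is reducible.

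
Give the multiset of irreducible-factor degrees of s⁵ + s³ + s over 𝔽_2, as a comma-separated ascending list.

Write h(s) = s⁵ + s³ + s.
Roots in 𝔽_2: h(0) = 0 → root; h(1) = 1.
Linear factors from roots: (s).
Complete factorization: h(s) = (s)·(s² + s + 1)^2.
Factor degrees with multiplicity: 1 + 2 + 2 = 5.

1, 2, 2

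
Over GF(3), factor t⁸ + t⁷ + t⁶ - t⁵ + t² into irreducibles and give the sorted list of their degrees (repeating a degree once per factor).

Write g(t) = t⁸ + t⁷ + t⁶ - t⁵ + t².
Roots in GF(3): g(0) = 0 → root; g(1) = 0 → root; g(2) = 0 → root.
Linear factors from roots: (t), (t - 1), (t + 1).
Complete factorization: g(t) = (t + 1)·(t)^2·(t - 1)^2·(t³ - t² + t + 1).
Factor degrees with multiplicity: 1 + 1 + 1 + 1 + 1 + 3 = 8.

1, 1, 1, 1, 1, 3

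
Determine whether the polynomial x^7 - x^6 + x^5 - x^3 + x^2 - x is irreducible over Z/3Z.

Write m(x) = x^7 - x^6 + x^5 - x^3 + x^2 - x.
Check for roots in Z/3Z: m(0) = 0 → root; m(1) = 0 → root; m(2) = 0 → root.
m(0) = 0, so (x) divides m(x); m is reducible.

No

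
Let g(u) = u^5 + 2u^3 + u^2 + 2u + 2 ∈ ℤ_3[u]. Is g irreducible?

Yes

Check for roots in ℤ_3: g(0) = 2; g(1) = 2; g(2) = 1.
No roots, so no linear factors.
Monic irreducibles of degree 2 over GF(3): u^2 + 1, u^2 + u + 2, u^2 + 2u + 2.
None of them divide g (all give nonzero remainder).
No irreducible factor of degree ≤ 2 exists, so g is irreducible over GF(3).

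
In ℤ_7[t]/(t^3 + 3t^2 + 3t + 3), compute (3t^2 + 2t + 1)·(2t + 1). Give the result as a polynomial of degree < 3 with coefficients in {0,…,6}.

Multiply in ℤ_7[t]: (3t^2 + 2t + 1)·(2t + 1) = 6t^3 + 4t + 1.
Reduce using t^3 ≡ 4t^2 + 4t + 4 (mod t^3 + 3t^2 + 3t + 3).
Reduced: 3t^2 + 4.

3t^2 + 4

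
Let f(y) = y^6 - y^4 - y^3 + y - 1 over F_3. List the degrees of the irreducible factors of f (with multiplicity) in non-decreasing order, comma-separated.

2, 4

Roots in F_3: f(0) = 2; f(1) = 2; f(2) = 2.
Complete factorization: f(y) = (y^2 + y - 1)·(y^4 - y^3 + y^2 + 1).
Factor degrees with multiplicity: 2 + 4 = 6.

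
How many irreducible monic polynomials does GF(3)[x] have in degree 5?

48

By the necklace-counting formula, N_3(5) = (1/5) Σ_{d|5} μ(5/d)·3^d.
Divisors of 5: 1, 5; μ(5/d) for each: -1, 1.
Σ = − 3^1 + 3^5 = 240.
N = 240/5 = 48.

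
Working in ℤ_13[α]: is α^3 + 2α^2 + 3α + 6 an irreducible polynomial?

No

Write P(α) = α^3 + 2α^2 + 3α + 6.
Check each element of ℤ_13 for a root: P(0)=6, P(1)=12, P(2)=2, P(3)=8, P(4)=10, P(5)=1, P(6)=0, P(7)=0, P(8)=7, P(9)=1, P(10)=1, P(11)=0, P(12)=4.
P(6) = 0, so (α − 6) divides P(α); P is reducible.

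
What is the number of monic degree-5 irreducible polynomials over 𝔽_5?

624

x^(5^5) − x is the product of all monic irreducibles of degree dividing 5; Möbius inversion gives N = (1/5) Σ μ(5/d)·5^d.
Divisors of 5: 1, 5; μ(5/d) for each: -1, 1.
Σ = − 5^1 + 5^5 = 3120.
N = 3120/5 = 624.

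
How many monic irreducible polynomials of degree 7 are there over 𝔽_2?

18

Gauss's count: N_{2}(7) = (1/7) Σ_{d|7} μ(7/d)·2^d.
Divisors of 7: 1, 7; μ(7/d) for each: -1, 1.
Σ = − 2^1 + 2^7 = 126.
N = 126/7 = 18.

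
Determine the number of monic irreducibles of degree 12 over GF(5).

20343700

Gauss's count: N_{5}(12) = (1/12) Σ_{d|12} μ(12/d)·5^d.
Divisors of 12: 1, 2, 3, 4, 6, 12; μ(12/d) for each: 0, 1, 0, -1, -1, 1.
Σ = 5^2 − 5^4 − 5^6 + 5^12 = 244124400.
N = 244124400/12 = 20343700.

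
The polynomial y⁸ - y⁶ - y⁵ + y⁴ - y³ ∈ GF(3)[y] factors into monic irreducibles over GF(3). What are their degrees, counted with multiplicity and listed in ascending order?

1, 1, 1, 1, 2, 2

Write g(y) = y⁸ - y⁶ - y⁵ + y⁴ - y³.
Roots in GF(3): g(0) = 0 → root; g(1) = 2; g(2) = 0 → root.
Linear factors from roots: (y), (y + 1).
Complete factorization: g(y) = (y + 1)·(y)^3·(y² + 1)·(y² - y - 1).
Factor degrees with multiplicity: 1 + 1 + 1 + 1 + 2 + 2 = 8.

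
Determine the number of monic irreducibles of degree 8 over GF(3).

810

The number of monic irreducibles of degree 8 over GF(3) is (1/8)·Σ_{d∣8} μ(8/d) 3^d.
Divisors of 8: 1, 2, 4, 8; μ(8/d) for each: 0, 0, -1, 1.
Σ = − 3^4 + 3^8 = 6480.
N = 6480/8 = 810.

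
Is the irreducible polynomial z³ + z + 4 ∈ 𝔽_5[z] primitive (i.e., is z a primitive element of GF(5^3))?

Write f(z) = z³ + z + 4.
|GF(5^3)^×| = 5^3 − 1 = 124. Prime factorization: 124 = 2^2·31.
f is primitive ⇔ z has order 124 in GF(5)[z]/(f), i.e. z^(124/q) ≠ 1 for each prime q | 124.
z^(62) mod f = 1
z^(4) mod f = 4z² + z.
Since z^(62) = 1, the order of z divides 62 < 124; not primitive.

No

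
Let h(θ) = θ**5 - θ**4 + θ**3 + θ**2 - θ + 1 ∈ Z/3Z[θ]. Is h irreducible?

Check for roots in Z/3Z: h(0) = 1; h(1) = 2; h(2) = 0 → root.
h(2) = 0, so (θ − 2) divides h(θ); h is reducible.

No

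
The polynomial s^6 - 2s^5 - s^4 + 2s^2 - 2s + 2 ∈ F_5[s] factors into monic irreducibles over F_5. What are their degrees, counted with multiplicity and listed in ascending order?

Write g(s) = s^6 - 2s^5 - s^4 + 2s^2 - 2s + 2.
Roots in F_5: g(0) = 2; g(1) = 0 → root; g(2) = 0 → root; g(3) = 1; g(4) = 3.
Linear factors from roots: (s - 1), (s - 2).
Complete factorization: g(s) = (s - 2)·(s - 1)·(s^2 - 2)·(s^2 + s + 2).
Factor degrees with multiplicity: 1 + 1 + 2 + 2 = 6.

1, 1, 2, 2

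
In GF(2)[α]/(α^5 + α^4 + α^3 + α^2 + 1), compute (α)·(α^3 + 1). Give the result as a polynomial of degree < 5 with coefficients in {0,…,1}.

Multiply in GF(2)[α]: (α)·(α^3 + 1) = α^4 + α.
Reduced: α^4 + α.

α^4 + α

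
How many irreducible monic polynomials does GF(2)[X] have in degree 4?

Gauss's count: N_{2}(4) = (1/4) Σ_{d|4} μ(4/d)·2^d.
Divisors of 4: 1, 2, 4; μ(4/d) for each: 0, -1, 1.
Σ = − 2^2 + 2^4 = 12.
N = 12/4 = 3.

3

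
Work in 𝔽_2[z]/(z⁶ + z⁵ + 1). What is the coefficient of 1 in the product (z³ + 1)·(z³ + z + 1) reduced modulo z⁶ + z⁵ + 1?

0

Multiply in 𝔽_2[z]: (z³ + 1)·(z³ + z + 1) = z⁶ + z⁴ + z + 1.
Reduce using z⁶ ≡ z⁵ + 1 (mod z⁶ + z⁵ + 1).
Reduced: z⁵ + z⁴ + z.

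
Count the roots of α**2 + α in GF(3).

Write g(α) = α**2 + α.
Evaluate at each of the 3 elements of GF(3):
g(0) = 0 → root; g(1) = 2; g(2) = 0 → root.
Roots: {0, 2}.

2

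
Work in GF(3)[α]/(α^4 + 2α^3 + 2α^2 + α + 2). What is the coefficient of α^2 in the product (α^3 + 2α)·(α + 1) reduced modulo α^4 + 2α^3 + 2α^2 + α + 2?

0

Multiply in GF(3)[α]: (α^3 + 2α)·(α + 1) = α^4 + α^3 + 2α^2 + 2α.
Reduce using α^4 ≡ α^3 + α^2 + 2α + 1 (mod α^4 + 2α^3 + 2α^2 + α + 2).
Reduced: 2α^3 + α + 1.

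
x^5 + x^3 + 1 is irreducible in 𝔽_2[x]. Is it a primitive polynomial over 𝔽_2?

Write f(x) = x^5 + x^3 + 1.
|GF(2^5)^×| = 2^5 − 1 = 31. Prime factorization: 31 = 31.
f is primitive ⇔ x has order 31 in GF(2)[x]/(f), i.e. x^(31/q) ≠ 1 for each prime q | 31.
x^(1) mod f = x.
None equal 1, so x has full order 31; f is primitive.

Yes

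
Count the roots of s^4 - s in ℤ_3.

Write P(s) = s^4 - s.
Evaluate at each of the 3 elements of ℤ_3:
P(0) = 0 → root; P(1) = 0 → root; P(2) = 2.
Roots: {0, 1}.

2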